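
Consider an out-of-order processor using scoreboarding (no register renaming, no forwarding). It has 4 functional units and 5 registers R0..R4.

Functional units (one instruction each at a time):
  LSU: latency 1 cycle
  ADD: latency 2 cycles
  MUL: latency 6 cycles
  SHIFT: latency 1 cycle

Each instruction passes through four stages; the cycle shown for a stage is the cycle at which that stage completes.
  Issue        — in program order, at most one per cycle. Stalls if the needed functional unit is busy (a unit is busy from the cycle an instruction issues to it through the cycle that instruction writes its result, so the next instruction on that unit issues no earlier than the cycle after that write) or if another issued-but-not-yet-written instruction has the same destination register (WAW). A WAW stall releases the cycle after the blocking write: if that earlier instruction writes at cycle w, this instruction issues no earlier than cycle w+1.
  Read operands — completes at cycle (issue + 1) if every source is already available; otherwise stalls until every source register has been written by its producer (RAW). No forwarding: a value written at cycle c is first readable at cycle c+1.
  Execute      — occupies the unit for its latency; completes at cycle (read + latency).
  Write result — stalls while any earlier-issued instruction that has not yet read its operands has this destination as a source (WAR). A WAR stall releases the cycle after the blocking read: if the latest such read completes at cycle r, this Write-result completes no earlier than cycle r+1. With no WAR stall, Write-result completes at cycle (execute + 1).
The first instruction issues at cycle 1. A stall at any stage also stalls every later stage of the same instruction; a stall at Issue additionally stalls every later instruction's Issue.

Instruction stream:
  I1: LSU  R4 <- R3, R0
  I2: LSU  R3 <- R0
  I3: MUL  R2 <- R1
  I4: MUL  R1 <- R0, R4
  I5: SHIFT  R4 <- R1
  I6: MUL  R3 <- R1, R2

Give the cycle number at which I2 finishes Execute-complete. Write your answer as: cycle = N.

1) issue 1, read 2, done 3, write 4
2) issue 5, read 6, done 7, write 8  <struct: LSU busy until I1 writes@4>
3) issue 6, read 7, done 13, write 14
4) issue 15, read 16, done 22, write 23  <struct: MUL busy until I3 writes@14>
5) issue 16, read 24, done 25, write 26  <RAW R1: wait I4 write@23>
6) issue 24, read 25, done 31, write 32  <struct: MUL busy until I4 writes@23>

cycle = 7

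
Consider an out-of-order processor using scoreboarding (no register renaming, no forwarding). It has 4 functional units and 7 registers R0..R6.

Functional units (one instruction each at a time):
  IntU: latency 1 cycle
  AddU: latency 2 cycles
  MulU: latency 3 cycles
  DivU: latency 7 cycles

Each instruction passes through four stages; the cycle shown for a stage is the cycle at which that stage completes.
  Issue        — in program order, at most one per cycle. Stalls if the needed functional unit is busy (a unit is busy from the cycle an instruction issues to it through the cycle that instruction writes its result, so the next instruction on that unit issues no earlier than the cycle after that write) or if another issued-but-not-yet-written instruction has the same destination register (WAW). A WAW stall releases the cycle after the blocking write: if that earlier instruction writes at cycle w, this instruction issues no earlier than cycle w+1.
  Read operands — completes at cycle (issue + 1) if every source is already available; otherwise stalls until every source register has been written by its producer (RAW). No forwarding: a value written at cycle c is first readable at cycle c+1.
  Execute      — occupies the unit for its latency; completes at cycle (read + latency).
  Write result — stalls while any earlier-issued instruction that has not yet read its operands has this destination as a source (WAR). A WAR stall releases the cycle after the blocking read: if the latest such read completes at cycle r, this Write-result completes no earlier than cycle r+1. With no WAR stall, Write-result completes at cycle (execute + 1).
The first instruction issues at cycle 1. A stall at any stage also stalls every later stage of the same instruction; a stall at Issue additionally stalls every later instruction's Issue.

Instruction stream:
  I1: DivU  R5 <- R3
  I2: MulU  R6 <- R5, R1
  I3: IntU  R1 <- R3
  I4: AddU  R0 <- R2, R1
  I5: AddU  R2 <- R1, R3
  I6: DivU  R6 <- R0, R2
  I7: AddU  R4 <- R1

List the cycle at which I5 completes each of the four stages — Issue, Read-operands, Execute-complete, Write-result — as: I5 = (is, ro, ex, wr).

I5 = (17, 18, 20, 21)

t=1  I1→DivU
t=2  I1 RO · I2→MulU
t=3  I3→IntU
t=4  I3 RO · I4→AddU
t=5  I3 EX
t=9  I1 EX
t=10  I1 WR R5
t=11  I2 RO
t=12  I3 WR R1
t=13  I4 RO
t=14  I2 EX
t=15  I2 WR R6 · I4 EX
t=16  I4 WR R0
t=17  I5→AddU
t=18  I5 RO · I6→DivU
t=20  I5 EX
t=21  I5 WR R2
t=22  I6 RO · I7→AddU
t=23  I7 RO
t=25  I7 EX
t=26  I7 WR R4
t=29  I6 EX
t=30  I6 WR R6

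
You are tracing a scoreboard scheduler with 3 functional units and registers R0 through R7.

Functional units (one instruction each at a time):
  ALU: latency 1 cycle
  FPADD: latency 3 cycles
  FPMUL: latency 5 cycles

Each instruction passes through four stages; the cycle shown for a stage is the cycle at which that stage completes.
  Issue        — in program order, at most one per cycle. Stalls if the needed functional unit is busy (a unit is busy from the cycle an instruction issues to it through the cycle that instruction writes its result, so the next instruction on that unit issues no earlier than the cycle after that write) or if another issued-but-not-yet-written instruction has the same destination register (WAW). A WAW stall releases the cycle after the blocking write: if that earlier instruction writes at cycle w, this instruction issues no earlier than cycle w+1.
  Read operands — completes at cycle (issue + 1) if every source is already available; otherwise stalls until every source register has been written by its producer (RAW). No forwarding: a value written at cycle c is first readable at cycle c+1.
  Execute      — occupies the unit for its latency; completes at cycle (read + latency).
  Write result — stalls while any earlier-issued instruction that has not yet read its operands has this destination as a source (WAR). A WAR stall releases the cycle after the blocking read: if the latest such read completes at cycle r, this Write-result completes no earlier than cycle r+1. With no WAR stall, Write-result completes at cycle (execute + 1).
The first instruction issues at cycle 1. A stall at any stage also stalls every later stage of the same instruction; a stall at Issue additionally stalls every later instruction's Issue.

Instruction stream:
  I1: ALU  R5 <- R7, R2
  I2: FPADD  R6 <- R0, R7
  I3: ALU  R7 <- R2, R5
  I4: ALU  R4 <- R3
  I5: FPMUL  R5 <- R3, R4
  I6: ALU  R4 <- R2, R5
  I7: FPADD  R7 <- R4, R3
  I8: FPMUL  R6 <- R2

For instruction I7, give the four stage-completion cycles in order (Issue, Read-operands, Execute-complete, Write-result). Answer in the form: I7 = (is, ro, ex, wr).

I7 = (14, 23, 26, 27)

I1: IS=1 RO=2 EX=3 WR=4
I2: IS=2 RO=3 EX=6 WR=7
I3: IS=5 RO=6 EX=7 WR=8  [struct: ALU busy until I1 writes@4]
I4: IS=9 RO=10 EX=11 WR=12  [struct: ALU busy until I3 writes@8]
I5: IS=10 RO=13 EX=18 WR=19  [RAW R4: wait I4 write@12]
I6: IS=13 RO=20 EX=21 WR=22  [struct: ALU busy until I4 writes@12; RAW R5: wait I5 write@19]
I7: IS=14 RO=23 EX=26 WR=27  [RAW R4: wait I6 write@22]
I8: IS=20 RO=21 EX=26 WR=27  [struct: FPMUL busy until I5 writes@19]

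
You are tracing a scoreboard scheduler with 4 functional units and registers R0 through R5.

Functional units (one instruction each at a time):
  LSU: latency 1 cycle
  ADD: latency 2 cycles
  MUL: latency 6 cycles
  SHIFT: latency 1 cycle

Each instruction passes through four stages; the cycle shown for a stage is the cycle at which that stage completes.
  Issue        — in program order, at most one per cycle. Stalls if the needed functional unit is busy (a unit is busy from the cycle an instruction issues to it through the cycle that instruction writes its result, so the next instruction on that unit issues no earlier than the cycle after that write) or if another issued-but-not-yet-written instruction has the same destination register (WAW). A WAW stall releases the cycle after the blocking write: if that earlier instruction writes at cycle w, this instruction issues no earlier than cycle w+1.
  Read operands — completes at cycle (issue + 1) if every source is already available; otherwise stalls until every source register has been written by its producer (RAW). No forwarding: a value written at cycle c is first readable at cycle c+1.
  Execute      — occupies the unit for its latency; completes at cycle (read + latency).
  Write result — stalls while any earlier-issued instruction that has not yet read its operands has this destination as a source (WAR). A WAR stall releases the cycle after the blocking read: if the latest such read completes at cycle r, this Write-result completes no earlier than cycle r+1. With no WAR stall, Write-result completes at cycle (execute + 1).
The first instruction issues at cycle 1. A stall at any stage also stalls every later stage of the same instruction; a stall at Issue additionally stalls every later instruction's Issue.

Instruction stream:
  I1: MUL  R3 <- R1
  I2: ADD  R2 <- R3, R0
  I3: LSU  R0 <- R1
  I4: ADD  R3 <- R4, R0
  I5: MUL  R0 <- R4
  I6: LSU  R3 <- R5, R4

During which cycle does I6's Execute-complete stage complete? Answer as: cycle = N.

cycle = 21

I1 -> (1, 2, 8, 9)
I2 -> (2, 10, 12, 13)  // RAW R3: wait I1 write@9
I3 -> (3, 4, 5, 11)  // WAR R0: wait I2 read@10
I4 -> (14, 15, 17, 18)  // struct: ADD busy until I2 writes@13
I5 -> (15, 16, 22, 23)
I6 -> (19, 20, 21, 22)  // WAW R3: wait I4 write@18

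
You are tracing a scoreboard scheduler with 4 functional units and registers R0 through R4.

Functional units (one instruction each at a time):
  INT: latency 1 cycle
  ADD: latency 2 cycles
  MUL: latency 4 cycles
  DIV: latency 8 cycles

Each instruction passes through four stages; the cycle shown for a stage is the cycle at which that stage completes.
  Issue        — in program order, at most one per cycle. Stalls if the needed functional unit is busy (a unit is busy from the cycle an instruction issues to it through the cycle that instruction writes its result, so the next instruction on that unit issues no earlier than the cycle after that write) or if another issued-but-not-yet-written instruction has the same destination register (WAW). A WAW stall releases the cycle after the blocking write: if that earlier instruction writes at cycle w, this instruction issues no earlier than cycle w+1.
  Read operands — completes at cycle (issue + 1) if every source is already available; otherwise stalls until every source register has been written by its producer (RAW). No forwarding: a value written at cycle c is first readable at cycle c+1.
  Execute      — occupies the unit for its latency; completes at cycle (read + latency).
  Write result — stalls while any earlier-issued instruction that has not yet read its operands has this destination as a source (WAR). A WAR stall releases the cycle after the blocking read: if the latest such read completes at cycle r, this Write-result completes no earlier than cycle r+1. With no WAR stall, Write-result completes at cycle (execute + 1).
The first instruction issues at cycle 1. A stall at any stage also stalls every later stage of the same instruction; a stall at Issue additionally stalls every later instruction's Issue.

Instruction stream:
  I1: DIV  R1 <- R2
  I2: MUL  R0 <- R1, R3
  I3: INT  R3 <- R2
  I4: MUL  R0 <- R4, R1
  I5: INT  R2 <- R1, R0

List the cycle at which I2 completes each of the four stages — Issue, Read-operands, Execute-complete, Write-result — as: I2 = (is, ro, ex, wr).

1) issue 1, read 2, done 10, write 11
2) issue 2, read 12, done 16, write 17  <RAW R1: wait I1 write@11>
3) issue 3, read 4, done 5, write 13  <WAR R3: wait I2 read@12>
4) issue 18, read 19, done 23, write 24  <struct: MUL busy until I2 writes@17>
5) issue 19, read 25, done 26, write 27  <RAW R0: wait I4 write@24>

I2 = (2, 12, 16, 17)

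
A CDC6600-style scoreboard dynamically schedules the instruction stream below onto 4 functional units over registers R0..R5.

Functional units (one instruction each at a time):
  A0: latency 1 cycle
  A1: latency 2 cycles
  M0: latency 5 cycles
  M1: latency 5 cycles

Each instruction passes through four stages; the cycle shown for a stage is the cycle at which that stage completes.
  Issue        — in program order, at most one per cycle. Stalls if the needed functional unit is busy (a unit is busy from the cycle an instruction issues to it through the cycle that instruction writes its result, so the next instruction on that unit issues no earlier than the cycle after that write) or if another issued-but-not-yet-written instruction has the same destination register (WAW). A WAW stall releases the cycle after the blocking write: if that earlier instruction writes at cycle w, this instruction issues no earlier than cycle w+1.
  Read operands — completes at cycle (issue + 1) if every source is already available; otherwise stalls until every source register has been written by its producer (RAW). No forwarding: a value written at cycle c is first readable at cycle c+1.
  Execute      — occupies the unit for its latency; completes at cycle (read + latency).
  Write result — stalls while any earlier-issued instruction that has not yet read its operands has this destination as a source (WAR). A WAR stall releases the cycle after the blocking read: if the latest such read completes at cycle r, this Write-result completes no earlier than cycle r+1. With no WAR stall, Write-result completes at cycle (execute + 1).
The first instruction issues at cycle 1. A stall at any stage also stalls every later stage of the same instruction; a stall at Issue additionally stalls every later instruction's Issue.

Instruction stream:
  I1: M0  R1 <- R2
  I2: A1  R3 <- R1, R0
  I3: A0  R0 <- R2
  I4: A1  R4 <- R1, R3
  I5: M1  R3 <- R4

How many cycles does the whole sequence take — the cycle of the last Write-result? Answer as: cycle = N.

I1 -> (1, 2, 7, 8)
I2 -> (2, 9, 11, 12)  // RAW R1: wait I1 write@8
I3 -> (3, 4, 5, 10)  // WAR R0: wait I2 read@9
I4 -> (13, 14, 16, 17)  // struct: A1 busy until I2 writes@12
I5 -> (14, 18, 23, 24)  // RAW R4: wait I4 write@17

cycle = 24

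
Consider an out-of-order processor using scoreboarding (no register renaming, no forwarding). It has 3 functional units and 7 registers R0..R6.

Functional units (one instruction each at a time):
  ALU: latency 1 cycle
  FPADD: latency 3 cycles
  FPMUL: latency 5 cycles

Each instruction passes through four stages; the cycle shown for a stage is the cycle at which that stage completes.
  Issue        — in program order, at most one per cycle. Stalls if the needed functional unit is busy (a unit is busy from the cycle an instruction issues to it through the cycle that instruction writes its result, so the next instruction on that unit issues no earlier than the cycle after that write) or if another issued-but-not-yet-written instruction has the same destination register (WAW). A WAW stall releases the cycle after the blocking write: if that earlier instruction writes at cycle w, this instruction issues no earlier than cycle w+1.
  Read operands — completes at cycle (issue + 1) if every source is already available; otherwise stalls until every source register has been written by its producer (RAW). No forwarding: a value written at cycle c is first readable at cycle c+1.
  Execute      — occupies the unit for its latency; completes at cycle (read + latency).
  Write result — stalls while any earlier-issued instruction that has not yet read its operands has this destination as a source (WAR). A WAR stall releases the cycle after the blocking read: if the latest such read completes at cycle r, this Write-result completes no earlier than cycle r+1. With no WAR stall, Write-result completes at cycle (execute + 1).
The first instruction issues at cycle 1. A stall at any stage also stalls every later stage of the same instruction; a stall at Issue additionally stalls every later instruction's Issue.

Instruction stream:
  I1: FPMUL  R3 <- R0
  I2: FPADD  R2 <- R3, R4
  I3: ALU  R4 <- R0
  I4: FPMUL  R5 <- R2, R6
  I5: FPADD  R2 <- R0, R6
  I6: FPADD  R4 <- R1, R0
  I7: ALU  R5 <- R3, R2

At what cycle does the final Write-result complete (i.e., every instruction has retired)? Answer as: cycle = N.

I1: IS=1 RO=2 EX=7 WR=8
I2: IS=2 RO=9 EX=12 WR=13  [RAW R3: wait I1 write@8]
I3: IS=3 RO=4 EX=5 WR=10  [WAR R4: wait I2 read@9]
I4: IS=9 RO=14 EX=19 WR=20  [struct: FPMUL busy until I1 writes@8; RAW R2: wait I2 write@13]
I5: IS=14 RO=15 EX=18 WR=19  [struct: FPADD busy until I2 writes@13]
I6: IS=20 RO=21 EX=24 WR=25  [struct: FPADD busy until I5 writes@19]
I7: IS=21 RO=22 EX=23 WR=24

cycle = 25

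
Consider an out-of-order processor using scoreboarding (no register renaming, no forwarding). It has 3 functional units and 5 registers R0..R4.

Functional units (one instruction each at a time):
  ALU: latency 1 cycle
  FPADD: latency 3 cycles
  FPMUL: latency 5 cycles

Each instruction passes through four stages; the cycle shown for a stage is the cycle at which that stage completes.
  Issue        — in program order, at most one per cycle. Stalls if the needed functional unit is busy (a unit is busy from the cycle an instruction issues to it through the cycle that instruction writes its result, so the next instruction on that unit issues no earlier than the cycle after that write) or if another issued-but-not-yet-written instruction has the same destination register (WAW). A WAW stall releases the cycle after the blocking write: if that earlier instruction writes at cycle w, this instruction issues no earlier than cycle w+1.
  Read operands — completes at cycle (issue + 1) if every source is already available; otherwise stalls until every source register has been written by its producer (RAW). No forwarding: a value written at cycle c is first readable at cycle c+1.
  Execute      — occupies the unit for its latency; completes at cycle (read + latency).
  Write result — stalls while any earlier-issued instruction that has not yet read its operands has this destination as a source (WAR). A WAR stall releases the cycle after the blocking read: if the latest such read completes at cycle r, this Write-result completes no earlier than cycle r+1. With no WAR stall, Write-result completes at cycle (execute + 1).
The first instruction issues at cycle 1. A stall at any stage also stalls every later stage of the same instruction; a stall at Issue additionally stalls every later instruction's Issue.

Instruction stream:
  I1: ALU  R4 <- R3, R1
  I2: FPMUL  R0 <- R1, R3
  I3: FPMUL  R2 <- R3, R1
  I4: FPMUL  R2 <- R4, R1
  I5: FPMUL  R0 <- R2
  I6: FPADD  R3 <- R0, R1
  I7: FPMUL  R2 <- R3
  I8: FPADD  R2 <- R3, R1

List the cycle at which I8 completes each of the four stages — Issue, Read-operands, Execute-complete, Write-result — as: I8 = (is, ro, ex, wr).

1) issue 1, read 2, done 3, write 4
2) issue 2, read 3, done 8, write 9
3) issue 10, read 11, done 16, write 17  <struct: FPMUL busy until I2 writes@9>
4) issue 18, read 19, done 24, write 25  <struct: FPMUL busy until I3 writes@17>
5) issue 26, read 27, done 32, write 33  <struct: FPMUL busy until I4 writes@25>
6) issue 27, read 34, done 37, write 38  <RAW R0: wait I5 write@33>
7) issue 34, read 39, done 44, write 45  <struct: FPMUL busy until I5 writes@33 / RAW R3: wait I6 write@38>
8) issue 46, read 47, done 50, write 51  <WAW R2: wait I7 write@45>

I8 = (46, 47, 50, 51)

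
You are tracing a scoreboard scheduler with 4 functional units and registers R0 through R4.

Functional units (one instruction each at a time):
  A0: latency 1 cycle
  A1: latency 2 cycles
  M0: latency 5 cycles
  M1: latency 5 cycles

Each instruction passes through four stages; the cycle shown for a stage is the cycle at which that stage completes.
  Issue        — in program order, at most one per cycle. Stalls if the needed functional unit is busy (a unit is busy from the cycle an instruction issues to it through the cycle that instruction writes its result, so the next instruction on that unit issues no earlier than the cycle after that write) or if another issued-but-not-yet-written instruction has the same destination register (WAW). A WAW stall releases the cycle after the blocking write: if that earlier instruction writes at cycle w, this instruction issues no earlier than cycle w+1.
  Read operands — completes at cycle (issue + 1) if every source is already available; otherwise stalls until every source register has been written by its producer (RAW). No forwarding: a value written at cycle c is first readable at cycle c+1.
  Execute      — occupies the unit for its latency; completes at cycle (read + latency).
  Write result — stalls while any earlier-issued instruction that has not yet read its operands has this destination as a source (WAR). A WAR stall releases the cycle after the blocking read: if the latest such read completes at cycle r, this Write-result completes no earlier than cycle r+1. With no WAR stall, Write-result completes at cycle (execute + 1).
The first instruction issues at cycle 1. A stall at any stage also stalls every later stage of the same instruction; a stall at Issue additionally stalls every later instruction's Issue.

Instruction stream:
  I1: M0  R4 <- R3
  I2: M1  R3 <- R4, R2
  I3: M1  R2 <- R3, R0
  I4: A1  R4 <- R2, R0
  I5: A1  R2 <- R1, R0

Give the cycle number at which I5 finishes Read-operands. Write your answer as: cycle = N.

cycle = 29

c1: issue I1 (M0)
c2: I1 read-ops · issue I2 (M1)
c7: I1 finished on M0
c8: I1→R4
c9: I2 read-ops
c14: I2 finished on M1
c15: I2→R3
c16: issue I3 (M1)
c17: I3 read-ops · issue I4 (A1)
c22: I3 finished on M1
c23: I3→R2
c24: I4 read-ops
c26: I4 finished on A1
c27: I4→R4
c28: issue I5 (A1)
c29: I5 read-ops
c31: I5 finished on A1
c32: I5→R2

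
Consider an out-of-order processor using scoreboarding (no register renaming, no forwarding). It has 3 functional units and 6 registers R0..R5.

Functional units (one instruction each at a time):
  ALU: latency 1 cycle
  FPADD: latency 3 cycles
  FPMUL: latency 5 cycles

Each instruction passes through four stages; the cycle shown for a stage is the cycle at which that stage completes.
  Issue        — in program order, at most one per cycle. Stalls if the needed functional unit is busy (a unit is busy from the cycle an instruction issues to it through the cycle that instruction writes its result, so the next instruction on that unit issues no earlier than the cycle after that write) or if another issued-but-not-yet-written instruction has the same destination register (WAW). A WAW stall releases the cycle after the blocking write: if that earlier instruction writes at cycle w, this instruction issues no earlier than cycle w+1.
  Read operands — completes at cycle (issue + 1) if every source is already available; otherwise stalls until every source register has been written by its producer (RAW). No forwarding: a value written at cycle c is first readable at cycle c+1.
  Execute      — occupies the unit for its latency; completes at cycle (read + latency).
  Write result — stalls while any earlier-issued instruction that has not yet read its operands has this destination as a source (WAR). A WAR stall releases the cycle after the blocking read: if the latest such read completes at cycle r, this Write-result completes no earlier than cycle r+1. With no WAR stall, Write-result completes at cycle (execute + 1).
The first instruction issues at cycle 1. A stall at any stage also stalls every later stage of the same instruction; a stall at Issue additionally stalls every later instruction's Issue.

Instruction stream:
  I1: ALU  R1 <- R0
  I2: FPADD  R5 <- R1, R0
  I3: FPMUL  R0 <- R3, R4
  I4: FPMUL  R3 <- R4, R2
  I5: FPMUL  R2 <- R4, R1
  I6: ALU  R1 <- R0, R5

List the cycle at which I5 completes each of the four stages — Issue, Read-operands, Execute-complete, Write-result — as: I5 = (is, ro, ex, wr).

I5 = (19, 20, 25, 26)

[I1] 1/2/3/4
[I2] 2/5/8/9  (RAW R1: wait I1 write@4)
[I3] 3/4/9/10
[I4] 11/12/17/18  (struct: FPMUL busy until I3 writes@10)
[I5] 19/20/25/26  (struct: FPMUL busy until I4 writes@18)
[I6] 20/21/22/23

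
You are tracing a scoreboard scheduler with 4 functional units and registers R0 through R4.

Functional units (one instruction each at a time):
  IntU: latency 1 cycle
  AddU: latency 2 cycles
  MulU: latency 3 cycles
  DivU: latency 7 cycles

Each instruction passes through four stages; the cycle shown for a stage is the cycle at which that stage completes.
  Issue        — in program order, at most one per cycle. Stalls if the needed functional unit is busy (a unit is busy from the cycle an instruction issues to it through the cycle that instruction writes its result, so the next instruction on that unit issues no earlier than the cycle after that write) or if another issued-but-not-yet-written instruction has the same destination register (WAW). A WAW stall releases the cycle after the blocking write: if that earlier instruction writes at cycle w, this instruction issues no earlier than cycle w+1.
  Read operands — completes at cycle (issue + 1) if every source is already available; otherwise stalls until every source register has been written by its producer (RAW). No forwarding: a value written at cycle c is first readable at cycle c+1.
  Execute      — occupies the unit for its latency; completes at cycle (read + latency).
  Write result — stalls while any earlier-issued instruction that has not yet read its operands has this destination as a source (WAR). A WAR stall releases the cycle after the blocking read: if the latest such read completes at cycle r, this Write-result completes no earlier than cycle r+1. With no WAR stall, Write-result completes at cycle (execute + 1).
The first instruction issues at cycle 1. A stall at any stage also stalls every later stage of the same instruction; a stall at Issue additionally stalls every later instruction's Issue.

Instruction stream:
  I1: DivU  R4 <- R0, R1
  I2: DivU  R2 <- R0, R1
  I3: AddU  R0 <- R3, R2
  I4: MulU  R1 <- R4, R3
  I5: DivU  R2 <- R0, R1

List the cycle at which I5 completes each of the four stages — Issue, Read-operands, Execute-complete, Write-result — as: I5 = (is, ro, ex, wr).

[1] I1 issues→DivU
[2] I1 reads
[9] I1 exec-done
[10] I1 writes R4
[11] I2 issues→DivU
[12] I2 reads; I3 issues→AddU
[13] I4 issues→MulU
[14] I4 reads
[17] I4 exec-done
[18] I4 writes R1
[19] I2 exec-done
[20] I2 writes R2
[21] I3 reads; I5 issues→DivU
[23] I3 exec-done
[24] I3 writes R0
[25] I5 reads
[32] I5 exec-done
[33] I5 writes R2

I5 = (21, 25, 32, 33)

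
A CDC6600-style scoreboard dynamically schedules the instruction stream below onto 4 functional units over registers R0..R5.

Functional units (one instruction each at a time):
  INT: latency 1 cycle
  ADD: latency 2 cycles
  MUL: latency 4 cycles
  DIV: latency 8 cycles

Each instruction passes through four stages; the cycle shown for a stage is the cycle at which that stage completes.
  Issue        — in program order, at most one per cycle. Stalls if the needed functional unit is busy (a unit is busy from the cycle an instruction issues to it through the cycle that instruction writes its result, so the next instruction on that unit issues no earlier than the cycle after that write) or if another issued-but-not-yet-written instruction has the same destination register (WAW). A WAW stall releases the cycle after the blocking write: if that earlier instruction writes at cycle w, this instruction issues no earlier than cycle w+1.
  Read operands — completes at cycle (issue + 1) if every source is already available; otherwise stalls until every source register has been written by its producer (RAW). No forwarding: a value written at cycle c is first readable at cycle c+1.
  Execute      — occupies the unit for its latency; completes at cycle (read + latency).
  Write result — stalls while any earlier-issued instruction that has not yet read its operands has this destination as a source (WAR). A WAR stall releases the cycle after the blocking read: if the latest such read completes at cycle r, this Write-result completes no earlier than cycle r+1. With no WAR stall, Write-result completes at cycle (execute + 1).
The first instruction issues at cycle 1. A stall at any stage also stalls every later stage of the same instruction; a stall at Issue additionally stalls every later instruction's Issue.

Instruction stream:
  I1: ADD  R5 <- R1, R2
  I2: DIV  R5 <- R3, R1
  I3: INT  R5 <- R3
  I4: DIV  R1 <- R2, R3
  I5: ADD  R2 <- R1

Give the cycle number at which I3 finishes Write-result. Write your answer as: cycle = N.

I1  is:1  ro:2  ex:4  wr:5
I2  is:6  ro:7  ex:15  wr:16  — WAW R5: wait I1 write@5
I3  is:17  ro:18  ex:19  wr:20  — WAW R5: wait I2 write@16
I4  is:18  ro:19  ex:27  wr:28
I5  is:19  ro:29  ex:31  wr:32  — RAW R1: wait I4 write@28

cycle = 20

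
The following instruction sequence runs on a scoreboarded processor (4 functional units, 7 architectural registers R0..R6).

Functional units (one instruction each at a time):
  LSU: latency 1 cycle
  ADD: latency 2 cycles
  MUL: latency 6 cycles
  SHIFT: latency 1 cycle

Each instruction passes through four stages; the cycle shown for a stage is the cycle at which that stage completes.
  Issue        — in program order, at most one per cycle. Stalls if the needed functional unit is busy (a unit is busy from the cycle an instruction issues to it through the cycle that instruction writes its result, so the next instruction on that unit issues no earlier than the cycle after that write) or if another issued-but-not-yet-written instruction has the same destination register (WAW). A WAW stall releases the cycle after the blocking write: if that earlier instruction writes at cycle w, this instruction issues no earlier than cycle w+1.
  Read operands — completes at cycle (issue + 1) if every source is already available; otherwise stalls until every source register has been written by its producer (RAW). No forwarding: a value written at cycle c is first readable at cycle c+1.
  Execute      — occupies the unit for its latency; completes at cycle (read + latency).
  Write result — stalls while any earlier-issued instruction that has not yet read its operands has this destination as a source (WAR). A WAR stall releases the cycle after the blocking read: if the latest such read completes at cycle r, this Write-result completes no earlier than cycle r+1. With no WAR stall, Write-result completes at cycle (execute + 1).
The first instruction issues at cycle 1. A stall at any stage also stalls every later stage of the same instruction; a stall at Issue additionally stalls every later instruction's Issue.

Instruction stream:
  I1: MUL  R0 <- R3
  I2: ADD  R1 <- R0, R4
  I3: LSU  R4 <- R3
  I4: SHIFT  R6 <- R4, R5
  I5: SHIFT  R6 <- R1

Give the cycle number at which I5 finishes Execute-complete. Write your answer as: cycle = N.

1) issue 1, read 2, done 8, write 9
2) issue 2, read 10, done 12, write 13  <RAW R0: wait I1 write@9>
3) issue 3, read 4, done 5, write 11  <WAR R4: wait I2 read@10>
4) issue 4, read 12, done 13, write 14  <RAW R4: wait I3 write@11>
5) issue 15, read 16, done 17, write 18  <struct: SHIFT busy until I4 writes@14>

cycle = 17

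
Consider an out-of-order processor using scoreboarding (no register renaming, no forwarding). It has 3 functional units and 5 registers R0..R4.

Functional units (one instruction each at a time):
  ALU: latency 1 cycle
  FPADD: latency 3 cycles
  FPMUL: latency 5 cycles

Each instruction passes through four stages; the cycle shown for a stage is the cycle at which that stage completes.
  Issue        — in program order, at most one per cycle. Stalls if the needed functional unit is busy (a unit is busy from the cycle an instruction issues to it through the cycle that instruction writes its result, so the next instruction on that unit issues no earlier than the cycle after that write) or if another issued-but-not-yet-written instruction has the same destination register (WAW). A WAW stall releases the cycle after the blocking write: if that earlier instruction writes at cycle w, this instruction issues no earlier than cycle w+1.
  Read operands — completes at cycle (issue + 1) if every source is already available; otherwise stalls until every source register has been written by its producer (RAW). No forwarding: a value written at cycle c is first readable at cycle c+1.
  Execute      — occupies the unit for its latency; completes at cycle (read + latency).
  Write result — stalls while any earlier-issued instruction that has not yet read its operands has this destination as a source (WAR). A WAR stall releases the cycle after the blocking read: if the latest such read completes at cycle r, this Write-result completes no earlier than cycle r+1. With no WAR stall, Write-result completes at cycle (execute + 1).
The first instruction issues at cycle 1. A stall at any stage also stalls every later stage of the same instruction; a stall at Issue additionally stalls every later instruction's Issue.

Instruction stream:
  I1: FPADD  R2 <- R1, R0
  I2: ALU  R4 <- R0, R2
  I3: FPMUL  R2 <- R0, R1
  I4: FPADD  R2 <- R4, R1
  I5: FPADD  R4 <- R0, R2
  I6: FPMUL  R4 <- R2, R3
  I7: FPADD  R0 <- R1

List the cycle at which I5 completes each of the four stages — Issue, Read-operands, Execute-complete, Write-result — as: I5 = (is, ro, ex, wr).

t=1  I1 issues→FPADD
t=2  I1 reads | I2 issues→ALU
t=5  I1 exec-done
t=6  I1 writes R2
t=7  I2 reads | I3 issues→FPMUL
t=8  I2 exec-done | I3 reads
t=9  I2 writes R4
t=13  I3 exec-done
t=14  I3 writes R2
t=15  I4 issues→FPADD
t=16  I4 reads
t=19  I4 exec-done
t=20  I4 writes R2
t=21  I5 issues→FPADD
t=22  I5 reads
t=25  I5 exec-done
t=26  I5 writes R4
t=27  I6 issues→FPMUL
t=28  I6 reads | I7 issues→FPADD
t=29  I7 reads
t=32  I7 exec-done
t=33  I6 exec-done | I7 writes R0
t=34  I6 writes R4

I5 = (21, 22, 25, 26)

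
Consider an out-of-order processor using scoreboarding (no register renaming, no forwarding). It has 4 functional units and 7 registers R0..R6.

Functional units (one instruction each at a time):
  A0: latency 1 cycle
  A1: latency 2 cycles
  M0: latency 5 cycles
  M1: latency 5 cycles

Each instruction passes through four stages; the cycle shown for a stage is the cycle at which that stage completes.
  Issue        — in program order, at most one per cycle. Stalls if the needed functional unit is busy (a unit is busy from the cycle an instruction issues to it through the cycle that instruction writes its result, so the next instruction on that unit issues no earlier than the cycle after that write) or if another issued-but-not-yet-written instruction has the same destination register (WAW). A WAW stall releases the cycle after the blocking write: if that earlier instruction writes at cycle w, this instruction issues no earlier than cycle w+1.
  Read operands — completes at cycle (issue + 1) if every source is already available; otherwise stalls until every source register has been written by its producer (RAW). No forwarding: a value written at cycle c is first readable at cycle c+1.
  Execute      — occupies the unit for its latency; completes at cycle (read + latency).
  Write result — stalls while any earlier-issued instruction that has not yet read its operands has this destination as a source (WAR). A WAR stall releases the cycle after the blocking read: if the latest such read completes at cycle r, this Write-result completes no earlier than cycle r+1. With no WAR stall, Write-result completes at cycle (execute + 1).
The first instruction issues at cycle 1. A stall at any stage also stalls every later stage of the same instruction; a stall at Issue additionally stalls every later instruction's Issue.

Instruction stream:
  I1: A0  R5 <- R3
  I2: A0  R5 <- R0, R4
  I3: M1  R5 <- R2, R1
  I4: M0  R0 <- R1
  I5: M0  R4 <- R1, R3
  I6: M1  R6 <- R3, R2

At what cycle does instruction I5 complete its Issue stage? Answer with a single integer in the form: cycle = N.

cycle = 18

[1] I1 issues→A0
[2] I1 reads
[3] I1 exec-done
[4] I1 writes R5
[5] I2 issues→A0
[6] I2 reads
[7] I2 exec-done
[8] I2 writes R5
[9] I3 issues→M1
[10] I3 reads, I4 issues→M0
[11] I4 reads
[15] I3 exec-done
[16] I3 writes R5, I4 exec-done
[17] I4 writes R0
[18] I5 issues→M0
[19] I5 reads, I6 issues→M1
[20] I6 reads
[24] I5 exec-done
[25] I5 writes R4, I6 exec-done
[26] I6 writes R6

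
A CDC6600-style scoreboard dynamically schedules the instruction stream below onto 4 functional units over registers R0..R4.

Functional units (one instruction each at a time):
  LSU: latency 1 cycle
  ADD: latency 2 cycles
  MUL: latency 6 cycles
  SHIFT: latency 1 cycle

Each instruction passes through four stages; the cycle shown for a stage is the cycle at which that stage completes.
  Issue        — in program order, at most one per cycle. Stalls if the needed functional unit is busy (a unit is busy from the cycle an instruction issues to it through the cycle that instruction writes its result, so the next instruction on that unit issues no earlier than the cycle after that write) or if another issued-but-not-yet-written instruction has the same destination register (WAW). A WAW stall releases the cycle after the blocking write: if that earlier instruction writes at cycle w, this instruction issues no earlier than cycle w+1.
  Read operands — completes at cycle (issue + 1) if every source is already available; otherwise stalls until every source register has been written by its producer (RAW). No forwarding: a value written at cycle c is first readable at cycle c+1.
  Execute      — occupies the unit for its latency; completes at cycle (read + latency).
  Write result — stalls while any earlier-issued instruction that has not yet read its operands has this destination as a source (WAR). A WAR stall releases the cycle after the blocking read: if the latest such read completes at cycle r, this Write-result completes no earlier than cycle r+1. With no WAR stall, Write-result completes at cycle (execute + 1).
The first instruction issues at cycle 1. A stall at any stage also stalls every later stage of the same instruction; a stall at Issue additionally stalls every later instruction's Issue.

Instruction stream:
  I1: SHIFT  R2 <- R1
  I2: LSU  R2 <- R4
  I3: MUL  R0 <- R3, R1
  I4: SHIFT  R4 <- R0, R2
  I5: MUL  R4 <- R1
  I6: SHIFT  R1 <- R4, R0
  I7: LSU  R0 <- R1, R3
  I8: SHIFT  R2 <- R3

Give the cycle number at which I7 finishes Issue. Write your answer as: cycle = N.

cycle = 20

c1: I1 issues→SHIFT
c2: I1 reads
c3: I1 exec-done
c4: I1 writes R2
c5: I2 issues→LSU
c6: I2 reads, I3 issues→MUL
c7: I2 exec-done, I3 reads, I4 issues→SHIFT
c8: I2 writes R2
c13: I3 exec-done
c14: I3 writes R0
c15: I4 reads
c16: I4 exec-done
c17: I4 writes R4
c18: I5 issues→MUL
c19: I5 reads, I6 issues→SHIFT
c20: I7 issues→LSU
c25: I5 exec-done
c26: I5 writes R4
c27: I6 reads
c28: I6 exec-done
c29: I6 writes R1
c30: I7 reads, I8 issues→SHIFT
c31: I7 exec-done, I8 reads
c32: I7 writes R0, I8 exec-done
c33: I8 writes R2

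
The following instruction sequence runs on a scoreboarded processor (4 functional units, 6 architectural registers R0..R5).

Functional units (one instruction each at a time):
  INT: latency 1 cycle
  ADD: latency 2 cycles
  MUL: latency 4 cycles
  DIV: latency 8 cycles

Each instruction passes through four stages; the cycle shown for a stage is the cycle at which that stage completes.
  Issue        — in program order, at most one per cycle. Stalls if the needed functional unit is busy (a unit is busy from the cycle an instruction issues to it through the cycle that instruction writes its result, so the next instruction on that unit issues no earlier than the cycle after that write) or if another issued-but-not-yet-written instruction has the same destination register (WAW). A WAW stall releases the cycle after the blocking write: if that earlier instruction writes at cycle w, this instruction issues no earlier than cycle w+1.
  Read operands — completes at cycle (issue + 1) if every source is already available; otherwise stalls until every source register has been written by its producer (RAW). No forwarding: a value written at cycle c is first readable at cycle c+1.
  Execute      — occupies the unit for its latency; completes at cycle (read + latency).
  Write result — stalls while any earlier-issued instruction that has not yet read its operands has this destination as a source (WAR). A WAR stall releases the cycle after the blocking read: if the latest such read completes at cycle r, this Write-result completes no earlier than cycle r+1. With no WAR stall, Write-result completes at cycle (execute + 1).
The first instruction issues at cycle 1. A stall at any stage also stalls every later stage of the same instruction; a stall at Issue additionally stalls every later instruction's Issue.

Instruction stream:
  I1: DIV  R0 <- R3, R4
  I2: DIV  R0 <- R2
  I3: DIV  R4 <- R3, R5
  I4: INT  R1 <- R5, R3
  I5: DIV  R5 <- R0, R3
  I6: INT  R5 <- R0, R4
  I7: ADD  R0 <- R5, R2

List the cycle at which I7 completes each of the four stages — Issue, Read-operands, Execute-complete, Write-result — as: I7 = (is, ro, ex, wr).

[1] issue I1 (DIV)
[2] I1 read-ops
[10] I1 finished on DIV
[11] I1→R0
[12] issue I2 (DIV)
[13] I2 read-ops
[21] I2 finished on DIV
[22] I2→R0
[23] issue I3 (DIV)
[24] I3 read-ops; issue I4 (INT)
[25] I4 read-ops
[26] I4 finished on INT
[27] I4→R1
[32] I3 finished on DIV
[33] I3→R4
[34] issue I5 (DIV)
[35] I5 read-ops
[43] I5 finished on DIV
[44] I5→R5
[45] issue I6 (INT)
[46] I6 read-ops; issue I7 (ADD)
[47] I6 finished on INT
[48] I6→R5
[49] I7 read-ops
[51] I7 finished on ADD
[52] I7→R0

I7 = (46, 49, 51, 52)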